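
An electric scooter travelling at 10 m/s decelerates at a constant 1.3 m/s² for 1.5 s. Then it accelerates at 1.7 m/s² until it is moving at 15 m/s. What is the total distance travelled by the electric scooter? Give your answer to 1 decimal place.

Phase 1 (decelerating): v₀ = 10.0 m/s, a = -1.3 m/s².
v = v₀ + at = 10.0 + (-1.3)(1.5) = 8.05 m/s
Δx = v₀t + ½at² = 10.0·1.5 + 0.5·-1.3·1.5² = 13.5 m

Phase 2 (accelerating): v₀ = 8.05 m/s, a = 1.7 m/s².
v = v₀ + at → t = (15 − 8.05) / 1.7 = 4.09 s
v² = v₀² + 2aΔx → Δx = (15² − 8.05²)/(2·1.7) = 47.1 m
Total distance = 13.5 + 47.1 = 60.7 m

60.7 m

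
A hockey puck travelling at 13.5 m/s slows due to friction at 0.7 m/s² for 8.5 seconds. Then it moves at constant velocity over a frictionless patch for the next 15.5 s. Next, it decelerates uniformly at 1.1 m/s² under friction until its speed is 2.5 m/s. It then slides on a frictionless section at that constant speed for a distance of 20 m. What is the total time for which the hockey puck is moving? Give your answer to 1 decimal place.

Phase 1 (decelerating): v₀ = 13.5 m/s, a = -0.7 m/s².
v = v₀ + at = 13.5 + (-0.7)(8.5) = 7.55 m/s
Δx = v₀t + ½at² = 13.5·8.5 + 0.5·-0.7·8.5² = 89.5 m

Phase 2 (constant speed): v₀ = 7.55 m/s, a = 0 m/s².
v = v₀ + at = 7.55 + (0)(15.5) = 7.55 m/s
Δx = v₀t + ½at² = 7.55·15.5 + 0.5·0·15.5² = 117 m

Phase 3 (decelerating): v₀ = 7.55 m/s, a = -1.1 m/s².
v = v₀ + at → t = (2.5 − 7.55) / -1.1 = 4.59 s
v² = v₀² + 2aΔx → Δx = (2.5² − 7.55²)/(2·-1.1) = 23.1 m

Phase 4 (constant speed): v₀ = 2.50 m/s, a = 0 m/s².
Constant speed: t = d/v = 20/2.50 = 8.00 s
Total time = 8.50 + 15.5 + 4.59 + 8.00 = 36.6 s

36.6 s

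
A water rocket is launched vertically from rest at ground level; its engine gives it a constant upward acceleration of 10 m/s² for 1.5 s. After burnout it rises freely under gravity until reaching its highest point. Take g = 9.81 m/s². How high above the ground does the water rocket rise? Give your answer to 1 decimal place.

Phase 1 (powered ascent): v₀ = 0 m/s, a = 10 m/s².
v = v₀ + at = 0 + (10)(1.5) = 15.0 m/s
Δx = v₀t + ½at² = 0·1.5 + 0.5·10·1.5² = 11.2 m

Phase 2 (coasting upward): v₀ = 15.0 m/s, a = -9.81 m/s².
v = v₀ + at → t = (0 − 15.0) / -9.81 = 1.53 s
v² = v₀² + 2aΔx → Δx = (0² − 15.0²)/(2·-9.81) = 11.5 m
Maximum height = 11.2 + 11.5 = 22.7 m

22.7 m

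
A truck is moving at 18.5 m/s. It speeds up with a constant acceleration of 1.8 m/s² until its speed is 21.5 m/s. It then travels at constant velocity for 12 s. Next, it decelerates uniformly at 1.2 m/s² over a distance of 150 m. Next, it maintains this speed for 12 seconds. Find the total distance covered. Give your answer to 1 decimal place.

Phase 1 (accelerating): v₀ = 18.5 m/s, a = 1.8 m/s².
v = v₀ + at → t = (21.5 − 18.5) / 1.8 = 1.67 s
v² = v₀² + 2aΔx → Δx = (21.5² − 18.5²)/(2·1.8) = 33.3 m

Phase 2 (constant speed): v₀ = 21.5 m/s, a = 0 m/s².
v = v₀ + at = 21.5 + (0)(12) = 21.5 m/s
Δx = v₀t + ½at² = 21.5·12 + 0.5·0·12² = 258 m

Phase 3 (decelerating): v₀ = 21.5 m/s, a = -1.2 m/s².
v² = v₀² + 2aΔx = 21.5² + 2·-1.2·150 = 102 → v = 10.1 m/s
t = (v − v₀)/a = (10.1 − 21.5)/-1.2 = 9.49 s

Phase 4 (constant speed): v₀ = 10.1 m/s, a = 0 m/s².
v = v₀ + at = 10.1 + (0)(12) = 10.1 m/s
Δx = v₀t + ½at² = 10.1·12 + 0.5·0·12² = 121 m
Total distance = 33.3 + 258 + 150 + 121 = 563 m

562.7 m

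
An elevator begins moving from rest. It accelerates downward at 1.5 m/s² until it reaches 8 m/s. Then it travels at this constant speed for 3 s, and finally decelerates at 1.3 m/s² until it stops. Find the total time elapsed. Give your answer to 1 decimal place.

14.5 s

Phase 1 (accelerating): v₀ = 0 m/s, a = 1.5 m/s².
v = v₀ + at → t = (8 − 0) / 1.5 = 5.33 s
v² = v₀² + 2aΔx → Δx = (8² − 0²)/(2·1.5) = 21.3 m

Phase 2 (constant speed): v₀ = 8.00 m/s, a = 0 m/s².
v = v₀ + at = 8.00 + (0)(3) = 8.00 m/s
Δx = v₀t + ½at² = 8.00·3 + 0.5·0·3² = 24.0 m

Phase 3 (decelerating): v₀ = 8.00 m/s, a = -1.3 m/s².
v = v₀ + at → t = (0 − 8.00) / -1.3 = 6.15 s
v² = v₀² + 2aΔx → Δx = (0² − 8.00²)/(2·-1.3) = 24.6 m
Total time = 5.33 + 3.00 + 6.15 = 14.5 s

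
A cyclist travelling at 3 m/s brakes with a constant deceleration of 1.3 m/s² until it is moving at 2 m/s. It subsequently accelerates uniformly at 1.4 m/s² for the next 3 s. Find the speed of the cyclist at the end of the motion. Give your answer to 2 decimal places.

Phase 1 (decelerating): v₀ = 3.00 m/s, a = -1.3 m/s².
v = v₀ + at → t = (2 − 3.00) / -1.3 = 0.769 s
v² = v₀² + 2aΔx → Δx = (2² − 3.00²)/(2·-1.3) = 1.92 m

Phase 2 (accelerating): v₀ = 2.00 m/s, a = 1.4 m/s².
v = v₀ + at = 2.00 + (1.4)(3) = 6.20 m/s
Δx = v₀t + ½at² = 2.00·3 + 0.5·1.4·3² = 12.3 m
Final speed = 6.20 m/s

6.20 m/s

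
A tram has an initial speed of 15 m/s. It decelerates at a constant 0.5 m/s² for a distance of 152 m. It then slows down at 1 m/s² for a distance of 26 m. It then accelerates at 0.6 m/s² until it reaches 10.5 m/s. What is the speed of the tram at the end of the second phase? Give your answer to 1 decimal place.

4.6 m/s

Phase 1 (decelerating): v₀ = 15.0 m/s, a = -0.5 m/s².
v² = v₀² + 2aΔx = 15.0² + 2·-0.5·152 = 73.0 → v = 8.54 m/s
t = (v − v₀)/a = (8.54 − 15.0)/-0.5 = 12.9 s

Phase 2 (decelerating): v₀ = 8.54 m/s, a = -1 m/s².
v² = v₀² + 2aΔx = 8.54² + 2·-1·26 = 21.0 → v = 4.58 m/s
t = (v − v₀)/a = (4.58 − 8.54)/-1 = 3.96 s
Speed at end of phase 2 = 4.58 m/s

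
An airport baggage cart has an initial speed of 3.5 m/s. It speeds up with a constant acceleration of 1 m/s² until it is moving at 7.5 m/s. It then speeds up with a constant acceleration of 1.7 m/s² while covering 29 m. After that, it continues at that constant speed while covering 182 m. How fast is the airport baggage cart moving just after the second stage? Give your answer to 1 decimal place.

12.4 m/s

Phase 1 (accelerating): v₀ = 3.50 m/s, a = 1 m/s².
v = v₀ + at → t = (7.5 − 3.50) / 1 = 4.00 s
v² = v₀² + 2aΔx → Δx = (7.5² − 3.50²)/(2·1) = 22.0 m

Phase 2 (accelerating): v₀ = 7.50 m/s, a = 1.7 m/s².
v² = v₀² + 2aΔx = 7.50² + 2·1.7·29 = 155 → v = 12.4 m/s
t = (v − v₀)/a = (12.4 − 7.50)/1.7 = 2.91 s
Speed at end of phase 2 = 12.4 m/s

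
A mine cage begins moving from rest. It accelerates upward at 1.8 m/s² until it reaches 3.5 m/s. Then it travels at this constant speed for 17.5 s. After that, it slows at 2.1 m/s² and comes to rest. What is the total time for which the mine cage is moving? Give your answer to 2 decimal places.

Phase 1 (accelerating): v₀ = 0 m/s, a = 1.8 m/s².
v = v₀ + at → t = (3.5 − 0) / 1.8 = 1.94 s
v² = v₀² + 2aΔx → Δx = (3.5² − 0²)/(2·1.8) = 3.40 m

Phase 2 (constant speed): v₀ = 3.50 m/s, a = 0 m/s².
v = v₀ + at = 3.50 + (0)(17.5) = 3.50 m/s
Δx = v₀t + ½at² = 3.50·17.5 + 0.5·0·17.5² = 61.2 m

Phase 3 (decelerating): v₀ = 3.50 m/s, a = -2.1 m/s².
v = v₀ + at → t = (0 − 3.50) / -2.1 = 1.67 s
v² = v₀² + 2aΔx → Δx = (0² − 3.50²)/(2·-2.1) = 2.92 m
Total time = 1.94 + 17.5 + 1.67 = 21.1 s

21.11 s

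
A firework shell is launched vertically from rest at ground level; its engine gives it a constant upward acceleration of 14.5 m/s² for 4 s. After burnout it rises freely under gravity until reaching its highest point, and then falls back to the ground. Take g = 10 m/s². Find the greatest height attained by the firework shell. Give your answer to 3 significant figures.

Phase 1 (powered ascent): v₀ = 0 m/s, a = 14.5 m/s².
v = v₀ + at = 0 + (14.5)(4) = 58.0 m/s
Δx = v₀t + ½at² = 0·4 + 0.5·14.5·4² = 116 m

Phase 2 (coasting upward): v₀ = 58.0 m/s, a = -10 m/s².
v = v₀ + at → t = (0 − 58.0) / -10 = 5.80 s
v² = v₀² + 2aΔx → Δx = (0² − 58.0²)/(2·-10) = 168 m
Maximum height = 116 + 168 = 284 m

284 m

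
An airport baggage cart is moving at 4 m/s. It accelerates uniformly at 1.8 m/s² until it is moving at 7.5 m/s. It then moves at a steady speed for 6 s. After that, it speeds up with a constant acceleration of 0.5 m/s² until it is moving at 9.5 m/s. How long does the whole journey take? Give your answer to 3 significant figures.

11.9 s

Phase 1 (accelerating): v₀ = 4.00 m/s, a = 1.8 m/s².
v = v₀ + at → t = (7.5 − 4.00) / 1.8 = 1.94 s
v² = v₀² + 2aΔx → Δx = (7.5² − 4.00²)/(2·1.8) = 11.2 m

Phase 2 (constant speed): v₀ = 7.50 m/s, a = 0 m/s².
v = v₀ + at = 7.50 + (0)(6) = 7.50 m/s
Δx = v₀t + ½at² = 7.50·6 + 0.5·0·6² = 45.0 m

Phase 3 (accelerating): v₀ = 7.50 m/s, a = 0.5 m/s².
v = v₀ + at → t = (9.5 − 7.50) / 0.5 = 4.00 s
v² = v₀² + 2aΔx → Δx = (9.5² − 7.50²)/(2·0.5) = 34.0 m
Total time = 1.94 + 6.00 + 4.00 = 11.9 s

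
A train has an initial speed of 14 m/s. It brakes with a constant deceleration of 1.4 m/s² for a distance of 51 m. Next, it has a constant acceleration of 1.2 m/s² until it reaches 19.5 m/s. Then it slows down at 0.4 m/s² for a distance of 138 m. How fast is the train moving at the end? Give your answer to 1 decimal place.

16.4 m/s

Phase 1 (decelerating): v₀ = 14.0 m/s, a = -1.4 m/s².
v² = v₀² + 2aΔx = 14.0² + 2·-1.4·51 = 53.2 → v = 7.29 m/s
t = (v − v₀)/a = (7.29 − 14.0)/-1.4 = 4.79 s

Phase 2 (accelerating): v₀ = 7.29 m/s, a = 1.2 m/s².
v = v₀ + at → t = (19.5 − 7.29) / 1.2 = 10.2 s
v² = v₀² + 2aΔx → Δx = (19.5² − 7.29²)/(2·1.2) = 136 m

Phase 3 (decelerating): v₀ = 19.5 m/s, a = -0.4 m/s².
v² = v₀² + 2aΔx = 19.5² + 2·-0.4·138 = 270 → v = 16.4 m/s
t = (v − v₀)/a = (16.4 − 19.5)/-0.4 = 7.68 s
Final speed = 16.4 m/s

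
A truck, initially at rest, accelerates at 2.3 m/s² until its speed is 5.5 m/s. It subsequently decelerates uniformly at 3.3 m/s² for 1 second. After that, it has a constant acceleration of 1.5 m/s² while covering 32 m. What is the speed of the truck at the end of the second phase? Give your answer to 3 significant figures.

Phase 1 (accelerating): v₀ = 0 m/s, a = 2.3 m/s².
v = v₀ + at → t = (5.5 − 0) / 2.3 = 2.39 s
v² = v₀² + 2aΔx → Δx = (5.5² − 0²)/(2·2.3) = 6.58 m

Phase 2 (decelerating): v₀ = 5.50 m/s, a = -3.3 m/s².
v = v₀ + at = 5.50 + (-3.3)(1) = 2.20 m/s
Δx = v₀t + ½at² = 5.50·1 + 0.5·-3.3·1² = 3.85 m
Speed at end of phase 2 = 2.20 m/s

2.20 m/s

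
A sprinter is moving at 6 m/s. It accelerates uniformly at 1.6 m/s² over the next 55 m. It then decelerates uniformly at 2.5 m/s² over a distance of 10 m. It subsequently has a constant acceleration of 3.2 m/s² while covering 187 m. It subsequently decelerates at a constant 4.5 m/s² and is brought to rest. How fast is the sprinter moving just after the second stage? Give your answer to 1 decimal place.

Phase 1 (accelerating): v₀ = 6.00 m/s, a = 1.6 m/s².
v² = v₀² + 2aΔx = 6.00² + 2·1.6·55 = 212 → v = 14.6 m/s
t = (v − v₀)/a = (14.6 − 6.00)/1.6 = 5.35 s

Phase 2 (decelerating): v₀ = 14.6 m/s, a = -2.5 m/s².
v² = v₀² + 2aΔx = 14.6² + 2·-2.5·10 = 162 → v = 12.7 m/s
t = (v − v₀)/a = (12.7 − 14.6)/-2.5 = 0.733 s
Speed at end of phase 2 = 12.7 m/s

12.7 m/s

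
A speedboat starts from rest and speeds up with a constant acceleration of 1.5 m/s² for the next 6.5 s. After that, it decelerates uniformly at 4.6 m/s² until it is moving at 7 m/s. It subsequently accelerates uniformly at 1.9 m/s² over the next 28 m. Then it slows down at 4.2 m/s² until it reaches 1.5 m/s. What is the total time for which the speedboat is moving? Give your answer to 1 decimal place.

12.6 s

Phase 1 (accelerating): v₀ = 0 m/s, a = 1.5 m/s².
v = v₀ + at = 0 + (1.5)(6.5) = 9.75 m/s
Δx = v₀t + ½at² = 0·6.5 + 0.5·1.5·6.5² = 31.7 m

Phase 2 (decelerating): v₀ = 9.75 m/s, a = -4.6 m/s².
v = v₀ + at → t = (7 − 9.75) / -4.6 = 0.598 s
v² = v₀² + 2aΔx → Δx = (7² − 9.75²)/(2·-4.6) = 5.01 m

Phase 3 (accelerating): v₀ = 7.00 m/s, a = 1.9 m/s².
v² = v₀² + 2aΔx = 7.00² + 2·1.9·28 = 155 → v = 12.5 m/s
t = (v − v₀)/a = (12.5 − 7.00)/1.9 = 2.88 s

Phase 4 (decelerating): v₀ = 12.5 m/s, a = -4.2 m/s².
v = v₀ + at → t = (1.5 − 12.5) / -4.2 = 2.61 s
v² = v₀² + 2aΔx → Δx = (1.5² − 12.5²)/(2·-4.2) = 18.2 m
Total time = 6.50 + 0.598 + 2.88 + 2.61 = 12.6 s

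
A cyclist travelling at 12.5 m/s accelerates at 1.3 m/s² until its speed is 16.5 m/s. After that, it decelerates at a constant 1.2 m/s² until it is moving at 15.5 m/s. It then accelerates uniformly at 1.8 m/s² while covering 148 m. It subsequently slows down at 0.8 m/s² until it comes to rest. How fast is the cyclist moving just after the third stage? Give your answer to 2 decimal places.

Phase 1 (accelerating): v₀ = 12.5 m/s, a = 1.3 m/s².
v = v₀ + at → t = (16.5 − 12.5) / 1.3 = 3.08 s
v² = v₀² + 2aΔx → Δx = (16.5² − 12.5²)/(2·1.3) = 44.6 m

Phase 2 (decelerating): v₀ = 16.5 m/s, a = -1.2 m/s².
v = v₀ + at → t = (15.5 − 16.5) / -1.2 = 0.833 s
v² = v₀² + 2aΔx → Δx = (15.5² − 16.5²)/(2·-1.2) = 13.3 m

Phase 3 (accelerating): v₀ = 15.5 m/s, a = 1.8 m/s².
v² = v₀² + 2aΔx = 15.5² + 2·1.8·148 = 773 → v = 27.8 m/s
t = (v − v₀)/a = (27.8 − 15.5)/1.8 = 6.84 s
Speed at end of phase 3 = 27.8 m/s

27.80 m/s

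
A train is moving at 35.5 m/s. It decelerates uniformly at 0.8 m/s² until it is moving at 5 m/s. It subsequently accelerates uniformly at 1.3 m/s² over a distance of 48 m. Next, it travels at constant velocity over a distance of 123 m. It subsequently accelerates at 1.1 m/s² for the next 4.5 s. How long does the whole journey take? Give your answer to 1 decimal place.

58.2 s

Phase 1 (decelerating): v₀ = 35.5 m/s, a = -0.8 m/s².
v = v₀ + at → t = (5 − 35.5) / -0.8 = 38.1 s
v² = v₀² + 2aΔx → Δx = (5² − 35.5²)/(2·-0.8) = 772 m

Phase 2 (accelerating): v₀ = 5.00 m/s, a = 1.3 m/s².
v² = v₀² + 2aΔx = 5.00² + 2·1.3·48 = 150 → v = 12.2 m/s
t = (v − v₀)/a = (12.2 − 5.00)/1.3 = 5.57 s

Phase 3 (constant speed): v₀ = 12.2 m/s, a = 0 m/s².
Constant speed: t = d/v = 123/12.2 = 10.0 s

Phase 4 (accelerating): v₀ = 12.2 m/s, a = 1.1 m/s².
v = v₀ + at = 12.2 + (1.1)(4.5) = 17.2 m/s
Δx = v₀t + ½at² = 12.2·4.5 + 0.5·1.1·4.5² = 66.2 m
Total time = 38.1 + 5.57 + 10.0 + 4.50 = 58.2 s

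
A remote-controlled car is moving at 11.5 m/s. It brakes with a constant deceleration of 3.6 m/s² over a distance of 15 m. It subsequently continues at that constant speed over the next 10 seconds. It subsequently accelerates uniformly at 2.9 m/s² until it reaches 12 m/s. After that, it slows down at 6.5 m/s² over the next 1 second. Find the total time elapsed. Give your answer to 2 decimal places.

Phase 1 (decelerating): v₀ = 11.5 m/s, a = -3.6 m/s².
v² = v₀² + 2aΔx = 11.5² + 2·-3.6·15 = 24.2 → v = 4.92 m/s
t = (v − v₀)/a = (4.92 − 11.5)/-3.6 = 1.83 s

Phase 2 (constant speed): v₀ = 4.92 m/s, a = 0 m/s².
v = v₀ + at = 4.92 + (0)(10) = 4.92 m/s
Δx = v₀t + ½at² = 4.92·10 + 0.5·0·10² = 49.2 m

Phase 3 (accelerating): v₀ = 4.92 m/s, a = 2.9 m/s².
v = v₀ + at → t = (12 − 4.92) / 2.9 = 2.44 s
v² = v₀² + 2aΔx → Δx = (12² − 4.92²)/(2·2.9) = 20.6 m

Phase 4 (decelerating): v₀ = 12.0 m/s, a = -6.5 m/s².
v = v₀ + at = 12.0 + (-6.5)(1) = 5.50 m/s
Δx = v₀t + ½at² = 12.0·1 + 0.5·-6.5·1² = 8.75 m
Total time = 1.83 + 10.0 + 2.44 + 1.00 = 15.3 s

15.27 s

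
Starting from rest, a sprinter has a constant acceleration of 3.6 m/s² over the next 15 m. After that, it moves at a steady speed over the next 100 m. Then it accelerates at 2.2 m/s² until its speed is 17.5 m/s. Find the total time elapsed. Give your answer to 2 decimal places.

15.74 s

Phase 1 (accelerating): v₀ = 0 m/s, a = 3.6 m/s².
v² = v₀² + 2aΔx = 0² + 2·3.6·15 = 108 → v = 10.4 m/s
t = (v − v₀)/a = (10.4 − 0)/3.6 = 2.89 s

Phase 2 (constant speed): v₀ = 10.4 m/s, a = 0 m/s².
Constant speed: t = d/v = 100/10.4 = 9.62 s

Phase 3 (accelerating): v₀ = 10.4 m/s, a = 2.2 m/s².
v = v₀ + at → t = (17.5 − 10.4) / 2.2 = 3.23 s
v² = v₀² + 2aΔx → Δx = (17.5² − 10.4²)/(2·2.2) = 45.1 m
Total time = 2.89 + 9.62 + 3.23 = 15.7 s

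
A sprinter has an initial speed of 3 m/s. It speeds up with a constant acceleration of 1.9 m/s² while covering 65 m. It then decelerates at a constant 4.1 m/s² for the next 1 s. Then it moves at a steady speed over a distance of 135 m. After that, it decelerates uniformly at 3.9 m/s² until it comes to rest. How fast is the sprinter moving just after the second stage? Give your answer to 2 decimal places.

11.90 m/s

Phase 1 (accelerating): v₀ = 3.00 m/s, a = 1.9 m/s².
v² = v₀² + 2aΔx = 3.00² + 2·1.9·65 = 256 → v = 16.0 m/s
t = (v − v₀)/a = (16.0 − 3.00)/1.9 = 6.84 s

Phase 2 (decelerating): v₀ = 16.0 m/s, a = -4.1 m/s².
v = v₀ + at = 16.0 + (-4.1)(1) = 11.9 m/s
Δx = v₀t + ½at² = 16.0·1 + 0.5·-4.1·1² = 13.9 m
Speed at end of phase 2 = 11.9 m/s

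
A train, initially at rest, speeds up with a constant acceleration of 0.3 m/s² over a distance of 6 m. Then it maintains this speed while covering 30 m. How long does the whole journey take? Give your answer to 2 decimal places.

22.14 s

Phase 1 (accelerating): v₀ = 0 m/s, a = 0.3 m/s².
v² = v₀² + 2aΔx = 0² + 2·0.3·6 = 3.60 → v = 1.90 m/s
t = (v − v₀)/a = (1.90 − 0)/0.3 = 6.32 s

Phase 2 (constant speed): v₀ = 1.90 m/s, a = 0 m/s².
Constant speed: t = d/v = 30/1.90 = 15.8 s
Total time = 6.32 + 15.8 = 22.1 s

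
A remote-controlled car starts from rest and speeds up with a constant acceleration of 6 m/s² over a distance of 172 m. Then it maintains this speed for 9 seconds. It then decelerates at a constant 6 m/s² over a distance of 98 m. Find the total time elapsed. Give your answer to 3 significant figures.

19.2 s

Phase 1 (accelerating): v₀ = 0 m/s, a = 6 m/s².
v² = v₀² + 2aΔx = 0² + 2·6·172 = 2060 → v = 45.4 m/s
t = (v − v₀)/a = (45.4 − 0)/6 = 7.57 s

Phase 2 (constant speed): v₀ = 45.4 m/s, a = 0 m/s².
v = v₀ + at = 45.4 + (0)(9) = 45.4 m/s
Δx = v₀t + ½at² = 45.4·9 + 0.5·0·9² = 409 m

Phase 3 (decelerating): v₀ = 45.4 m/s, a = -6 m/s².
v² = v₀² + 2aΔx = 45.4² + 2·-6·98 = 888 → v = 29.8 m/s
t = (v − v₀)/a = (29.8 − 45.4)/-6 = 2.61 s
Total time = 7.57 + 9.00 + 2.61 = 19.2 s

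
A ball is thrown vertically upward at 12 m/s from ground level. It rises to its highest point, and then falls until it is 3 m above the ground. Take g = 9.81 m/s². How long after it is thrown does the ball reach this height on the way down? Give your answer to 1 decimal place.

Phase 1 (rising): v₀ = 12.0 m/s, a = -9.81 m/s².
v = v₀ + at → t = (0 − 12.0) / -9.81 = 1.22 s
v² = v₀² + 2aΔx → Δx = (0² − 12.0²)/(2·-9.81) = 7.34 m

Phase 2 (falling): v₀ = 0 m/s, a = -9.81 m/s².
Falls 4.34 m from rest: t = √(2·4.34/9.81) = 0.941 s; v = g·t = 9.23 m/s.
Total time = 1.22 + 0.941 = 2.16 s

2.2 s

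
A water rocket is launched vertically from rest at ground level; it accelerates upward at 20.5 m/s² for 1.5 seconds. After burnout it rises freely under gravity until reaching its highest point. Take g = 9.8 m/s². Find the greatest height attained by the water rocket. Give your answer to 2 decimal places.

Phase 1 (powered ascent): v₀ = 0 m/s, a = 20.5 m/s².
v = v₀ + at = 0 + (20.5)(1.5) = 30.8 m/s
Δx = v₀t + ½at² = 0·1.5 + 0.5·20.5·1.5² = 23.1 m

Phase 2 (coasting upward): v₀ = 30.8 m/s, a = -9.8 m/s².
v = v₀ + at → t = (0 − 30.8) / -9.8 = 3.14 s
v² = v₀² + 2aΔx → Δx = (0² − 30.8²)/(2·-9.8) = 48.2 m
Maximum height = 23.1 + 48.2 = 71.3 m

71.31 m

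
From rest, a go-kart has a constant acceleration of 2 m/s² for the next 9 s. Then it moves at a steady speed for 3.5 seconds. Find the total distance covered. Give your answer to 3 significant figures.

Phase 1 (accelerating): v₀ = 0 m/s, a = 2 m/s².
v = v₀ + at = 0 + (2)(9) = 18.0 m/s
Δx = v₀t + ½at² = 0·9 + 0.5·2·9² = 81.0 m

Phase 2 (constant speed): v₀ = 18.0 m/s, a = 0 m/s².
v = v₀ + at = 18.0 + (0)(3.5) = 18.0 m/s
Δx = v₀t + ½at² = 18.0·3.5 + 0.5·0·3.5² = 63.0 m
Total distance = 81.0 + 63.0 = 144 m

144 m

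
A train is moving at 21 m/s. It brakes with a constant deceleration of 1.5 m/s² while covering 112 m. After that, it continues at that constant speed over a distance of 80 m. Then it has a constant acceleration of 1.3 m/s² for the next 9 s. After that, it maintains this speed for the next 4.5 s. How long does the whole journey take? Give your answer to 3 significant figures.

Phase 1 (decelerating): v₀ = 21.0 m/s, a = -1.5 m/s².
v² = v₀² + 2aΔx = 21.0² + 2·-1.5·112 = 105 → v = 10.2 m/s
t = (v − v₀)/a = (10.2 − 21.0)/-1.5 = 7.17 s

Phase 2 (constant speed): v₀ = 10.2 m/s, a = 0 m/s².
Constant speed: t = d/v = 80/10.2 = 7.81 s

Phase 3 (accelerating): v₀ = 10.2 m/s, a = 1.3 m/s².
v = v₀ + at = 10.2 + (1.3)(9) = 21.9 m/s
Δx = v₀t + ½at² = 10.2·9 + 0.5·1.3·9² = 145 m

Phase 4 (constant speed): v₀ = 21.9 m/s, a = 0 m/s².
v = v₀ + at = 21.9 + (0)(4.5) = 21.9 m/s
Δx = v₀t + ½at² = 21.9·4.5 + 0.5·0·4.5² = 98.8 m
Total time = 7.17 + 7.81 + 9.00 + 4.50 = 28.5 s

28.5 s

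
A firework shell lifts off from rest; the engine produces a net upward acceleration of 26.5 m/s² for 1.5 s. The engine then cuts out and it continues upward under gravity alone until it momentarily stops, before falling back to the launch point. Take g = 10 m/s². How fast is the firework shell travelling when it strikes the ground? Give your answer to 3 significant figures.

46.7 m/s

Phase 1 (powered ascent): v₀ = 0 m/s, a = 26.5 m/s².
v = v₀ + at = 0 + (26.5)(1.5) = 39.8 m/s
Δx = v₀t + ½at² = 0·1.5 + 0.5·26.5·1.5² = 29.8 m

Phase 2 (coasting upward): v₀ = 39.8 m/s, a = -10 m/s².
v = v₀ + at → t = (0 − 39.8) / -10 = 3.98 s
v² = v₀² + 2aΔx → Δx = (0² − 39.8²)/(2·-10) = 79.0 m

Phase 3 (free fall): v₀ = 0 m/s, a = -10 m/s².
Falls 109 m from rest: t = √(2·109/10) = 4.67 s; v = g·t = 46.7 m/s.
Impact speed = 46.7 m/s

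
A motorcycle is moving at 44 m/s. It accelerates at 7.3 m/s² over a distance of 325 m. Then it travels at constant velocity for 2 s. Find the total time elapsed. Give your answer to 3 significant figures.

Phase 1 (accelerating): v₀ = 44.0 m/s, a = 7.3 m/s².
v² = v₀² + 2aΔx = 44.0² + 2·7.3·325 = 6680 → v = 81.7 m/s
t = (v − v₀)/a = (81.7 − 44.0)/7.3 = 5.17 s

Phase 2 (constant speed): v₀ = 81.7 m/s, a = 0 m/s².
v = v₀ + at = 81.7 + (0)(2) = 81.7 m/s
Δx = v₀t + ½at² = 81.7·2 + 0.5·0·2² = 163 m
Total time = 5.17 + 2.00 = 7.17 s

7.17 s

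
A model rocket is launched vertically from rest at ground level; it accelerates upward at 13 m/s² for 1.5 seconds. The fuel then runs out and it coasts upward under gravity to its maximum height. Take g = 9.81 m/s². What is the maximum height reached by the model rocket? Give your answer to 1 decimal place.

34.0 m

Phase 1 (powered ascent): v₀ = 0 m/s, a = 13 m/s².
v = v₀ + at = 0 + (13)(1.5) = 19.5 m/s
Δx = v₀t + ½at² = 0·1.5 + 0.5·13·1.5² = 14.6 m

Phase 2 (coasting upward): v₀ = 19.5 m/s, a = -9.81 m/s².
v = v₀ + at → t = (0 − 19.5) / -9.81 = 1.99 s
v² = v₀² + 2aΔx → Δx = (0² − 19.5²)/(2·-9.81) = 19.4 m
Maximum height = 14.6 + 19.4 = 34.0 m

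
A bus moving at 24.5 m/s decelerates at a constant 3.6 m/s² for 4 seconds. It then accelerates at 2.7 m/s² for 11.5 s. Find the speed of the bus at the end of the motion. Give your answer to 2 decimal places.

Phase 1 (decelerating): v₀ = 24.5 m/s, a = -3.6 m/s².
v = v₀ + at = 24.5 + (-3.6)(4) = 10.1 m/s
Δx = v₀t + ½at² = 24.5·4 + 0.5·-3.6·4² = 69.2 m

Phase 2 (accelerating): v₀ = 10.1 m/s, a = 2.7 m/s².
v = v₀ + at = 10.1 + (2.7)(11.5) = 41.1 m/s
Δx = v₀t + ½at² = 10.1·11.5 + 0.5·2.7·11.5² = 295 m
Final speed = 41.1 m/s

41.15 m/s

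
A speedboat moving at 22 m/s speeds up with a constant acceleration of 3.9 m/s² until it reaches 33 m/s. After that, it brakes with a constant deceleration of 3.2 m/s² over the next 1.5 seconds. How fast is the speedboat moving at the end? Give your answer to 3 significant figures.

Phase 1 (accelerating): v₀ = 22.0 m/s, a = 3.9 m/s².
v = v₀ + at → t = (33 − 22.0) / 3.9 = 2.82 s
v² = v₀² + 2aΔx → Δx = (33² − 22.0²)/(2·3.9) = 77.6 m

Phase 2 (decelerating): v₀ = 33.0 m/s, a = -3.2 m/s².
v = v₀ + at = 33.0 + (-3.2)(1.5) = 28.2 m/s
Δx = v₀t + ½at² = 33.0·1.5 + 0.5·-3.2·1.5² = 45.9 m
Final speed = 28.2 m/s

28.2 m/s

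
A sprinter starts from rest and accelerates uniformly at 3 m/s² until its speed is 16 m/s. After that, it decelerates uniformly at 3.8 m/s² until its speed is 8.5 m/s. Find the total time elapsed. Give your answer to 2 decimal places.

Phase 1 (accelerating): v₀ = 0 m/s, a = 3 m/s².
v = v₀ + at → t = (16 − 0) / 3 = 5.33 s
v² = v₀² + 2aΔx → Δx = (16² − 0²)/(2·3) = 42.7 m

Phase 2 (decelerating): v₀ = 16.0 m/s, a = -3.8 m/s².
v = v₀ + at → t = (8.5 − 16.0) / -3.8 = 1.97 s
v² = v₀² + 2aΔx → Δx = (8.5² − 16.0²)/(2·-3.8) = 24.2 m
Total time = 5.33 + 1.97 = 7.31 s

7.31 s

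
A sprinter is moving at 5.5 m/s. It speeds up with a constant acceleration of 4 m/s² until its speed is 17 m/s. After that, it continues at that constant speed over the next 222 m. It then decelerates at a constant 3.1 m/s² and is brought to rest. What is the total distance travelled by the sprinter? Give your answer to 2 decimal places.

Phase 1 (accelerating): v₀ = 5.50 m/s, a = 4 m/s².
v = v₀ + at → t = (17 − 5.50) / 4 = 2.88 s
v² = v₀² + 2aΔx → Δx = (17² − 5.50²)/(2·4) = 32.3 m

Phase 2 (constant speed): v₀ = 17.0 m/s, a = 0 m/s².
Constant speed: t = d/v = 222/17.0 = 13.1 s

Phase 3 (decelerating): v₀ = 17.0 m/s, a = -3.1 m/s².
v = v₀ + at → t = (0 − 17.0) / -3.1 = 5.48 s
v² = v₀² + 2aΔx → Δx = (0² − 17.0²)/(2·-3.1) = 46.6 m
Total distance = 32.3 + 222 + 46.6 = 301 m

300.96 m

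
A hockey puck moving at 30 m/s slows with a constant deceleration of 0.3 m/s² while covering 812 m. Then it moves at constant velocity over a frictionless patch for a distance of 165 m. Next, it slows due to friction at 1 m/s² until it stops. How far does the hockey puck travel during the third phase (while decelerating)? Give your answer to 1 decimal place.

Phase 1 (decelerating): v₀ = 30.0 m/s, a = -0.3 m/s².
v² = v₀² + 2aΔx = 30.0² + 2·-0.3·812 = 413 → v = 20.3 m/s
t = (v − v₀)/a = (20.3 − 30.0)/-0.3 = 32.3 s

Phase 2 (constant speed): v₀ = 20.3 m/s, a = 0 m/s².
Constant speed: t = d/v = 165/20.3 = 8.12 s

Phase 3 (decelerating): v₀ = 20.3 m/s, a = -1 m/s².
v = v₀ + at → t = (0 − 20.3) / -1 = 20.3 s
v² = v₀² + 2aΔx → Δx = (0² − 20.3²)/(2·-1) = 206 m
Distance in phase 3 = 206 m

206.4 m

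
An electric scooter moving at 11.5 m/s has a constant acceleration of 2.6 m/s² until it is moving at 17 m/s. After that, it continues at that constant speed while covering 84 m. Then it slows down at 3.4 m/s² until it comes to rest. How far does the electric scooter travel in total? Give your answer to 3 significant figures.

157 m

Phase 1 (accelerating): v₀ = 11.5 m/s, a = 2.6 m/s².
v = v₀ + at → t = (17 − 11.5) / 2.6 = 2.12 s
v² = v₀² + 2aΔx → Δx = (17² − 11.5²)/(2·2.6) = 30.1 m

Phase 2 (constant speed): v₀ = 17.0 m/s, a = 0 m/s².
Constant speed: t = d/v = 84/17.0 = 4.94 s

Phase 3 (decelerating): v₀ = 17.0 m/s, a = -3.4 m/s².
v = v₀ + at → t = (0 − 17.0) / -3.4 = 5.00 s
v² = v₀² + 2aΔx → Δx = (0² − 17.0²)/(2·-3.4) = 42.5 m
Total distance = 30.1 + 84.0 + 42.5 = 157 m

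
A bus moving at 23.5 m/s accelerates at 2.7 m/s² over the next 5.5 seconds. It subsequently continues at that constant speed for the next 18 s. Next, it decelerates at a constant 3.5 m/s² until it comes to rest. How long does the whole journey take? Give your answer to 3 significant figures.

34.5 s

Phase 1 (accelerating): v₀ = 23.5 m/s, a = 2.7 m/s².
v = v₀ + at = 23.5 + (2.7)(5.5) = 38.4 m/s
Δx = v₀t + ½at² = 23.5·5.5 + 0.5·2.7·5.5² = 170 m

Phase 2 (constant speed): v₀ = 38.4 m/s, a = 0 m/s².
v = v₀ + at = 38.4 + (0)(18) = 38.4 m/s
Δx = v₀t + ½at² = 38.4·18 + 0.5·0·18² = 690 m

Phase 3 (decelerating): v₀ = 38.4 m/s, a = -3.5 m/s².
v = v₀ + at → t = (0 − 38.4) / -3.5 = 11.0 s
v² = v₀² + 2aΔx → Δx = (0² − 38.4²)/(2·-3.5) = 210 m
Total time = 5.50 + 18.0 + 11.0 = 34.5 s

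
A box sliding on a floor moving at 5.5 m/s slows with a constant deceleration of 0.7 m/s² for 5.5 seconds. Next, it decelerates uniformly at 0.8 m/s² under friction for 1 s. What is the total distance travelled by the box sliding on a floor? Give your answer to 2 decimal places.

20.91 m

Phase 1 (decelerating): v₀ = 5.50 m/s, a = -0.7 m/s².
v = v₀ + at = 5.50 + (-0.7)(5.5) = 1.65 m/s
Δx = v₀t + ½at² = 5.50·5.5 + 0.5·-0.7·5.5² = 19.7 m

Phase 2 (decelerating): v₀ = 1.65 m/s, a = -0.8 m/s².
v = v₀ + at = 1.65 + (-0.8)(1) = 0.850 m/s
Δx = v₀t + ½at² = 1.65·1 + 0.5·-0.8·1² = 1.25 m
Total distance = 19.7 + 1.25 = 20.9 m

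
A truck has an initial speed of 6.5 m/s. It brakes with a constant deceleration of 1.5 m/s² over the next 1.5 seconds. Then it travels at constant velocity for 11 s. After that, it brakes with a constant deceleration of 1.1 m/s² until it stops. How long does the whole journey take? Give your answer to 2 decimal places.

Phase 1 (decelerating): v₀ = 6.50 m/s, a = -1.5 m/s².
v = v₀ + at = 6.50 + (-1.5)(1.5) = 4.25 m/s
Δx = v₀t + ½at² = 6.50·1.5 + 0.5·-1.5·1.5² = 8.06 m

Phase 2 (constant speed): v₀ = 4.25 m/s, a = 0 m/s².
v = v₀ + at = 4.25 + (0)(11) = 4.25 m/s
Δx = v₀t + ½at² = 4.25·11 + 0.5·0·11² = 46.8 m

Phase 3 (decelerating): v₀ = 4.25 m/s, a = -1.1 m/s².
v = v₀ + at → t = (0 − 4.25) / -1.1 = 3.86 s
v² = v₀² + 2aΔx → Δx = (0² − 4.25²)/(2·-1.1) = 8.21 m
Total time = 1.50 + 11.0 + 3.86 = 16.4 s

16.36 s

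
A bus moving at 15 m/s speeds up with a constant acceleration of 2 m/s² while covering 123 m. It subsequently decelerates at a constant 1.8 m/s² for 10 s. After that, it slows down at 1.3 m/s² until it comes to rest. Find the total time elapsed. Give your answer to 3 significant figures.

22.6 s

Phase 1 (accelerating): v₀ = 15.0 m/s, a = 2 m/s².
v² = v₀² + 2aΔx = 15.0² + 2·2·123 = 717 → v = 26.8 m/s
t = (v − v₀)/a = (26.8 − 15.0)/2 = 5.89 s

Phase 2 (decelerating): v₀ = 26.8 m/s, a = -1.8 m/s².
v = v₀ + at = 26.8 + (-1.8)(10) = 8.78 m/s
Δx = v₀t + ½at² = 26.8·10 + 0.5·-1.8·10² = 178 m

Phase 3 (decelerating): v₀ = 8.78 m/s, a = -1.3 m/s².
v = v₀ + at → t = (0 − 8.78) / -1.3 = 6.75 s
v² = v₀² + 2aΔx → Δx = (0² − 8.78²)/(2·-1.3) = 29.6 m
Total time = 5.89 + 10.0 + 6.75 = 22.6 s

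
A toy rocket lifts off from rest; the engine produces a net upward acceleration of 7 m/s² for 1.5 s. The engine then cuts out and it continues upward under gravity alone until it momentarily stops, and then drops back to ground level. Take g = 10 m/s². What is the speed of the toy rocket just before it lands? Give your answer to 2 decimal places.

Phase 1 (powered ascent): v₀ = 0 m/s, a = 7 m/s².
v = v₀ + at = 0 + (7)(1.5) = 10.5 m/s
Δx = v₀t + ½at² = 0·1.5 + 0.5·7·1.5² = 7.88 m

Phase 2 (coasting upward): v₀ = 10.5 m/s, a = -10 m/s².
v = v₀ + at → t = (0 − 10.5) / -10 = 1.05 s
v² = v₀² + 2aΔx → Δx = (0² − 10.5²)/(2·-10) = 5.51 m

Phase 3 (free fall): v₀ = 0 m/s, a = -10 m/s².
Falls 13.4 m from rest: t = √(2·13.4/10) = 1.64 s; v = g·t = 16.4 m/s.
Impact speed = 16.4 m/s

16.36 m/s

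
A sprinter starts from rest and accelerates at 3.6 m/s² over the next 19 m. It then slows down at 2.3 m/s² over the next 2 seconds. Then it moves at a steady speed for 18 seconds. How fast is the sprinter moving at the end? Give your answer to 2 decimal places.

7.10 m/s

Phase 1 (accelerating): v₀ = 0 m/s, a = 3.6 m/s².
v² = v₀² + 2aΔx = 0² + 2·3.6·19 = 137 → v = 11.7 m/s
t = (v − v₀)/a = (11.7 − 0)/3.6 = 3.25 s

Phase 2 (decelerating): v₀ = 11.7 m/s, a = -2.3 m/s².
v = v₀ + at = 11.7 + (-2.3)(2) = 7.10 m/s
Δx = v₀t + ½at² = 11.7·2 + 0.5·-2.3·2² = 18.8 m

Phase 3 (constant speed): v₀ = 7.10 m/s, a = 0 m/s².
v = v₀ + at = 7.10 + (0)(18) = 7.10 m/s
Δx = v₀t + ½at² = 7.10·18 + 0.5·0·18² = 128 m
Final speed = 7.10 m/s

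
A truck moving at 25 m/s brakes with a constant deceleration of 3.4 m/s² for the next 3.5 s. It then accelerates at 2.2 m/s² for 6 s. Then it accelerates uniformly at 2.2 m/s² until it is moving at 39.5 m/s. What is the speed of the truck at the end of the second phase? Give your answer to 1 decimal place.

26.3 m/s

Phase 1 (decelerating): v₀ = 25.0 m/s, a = -3.4 m/s².
v = v₀ + at = 25.0 + (-3.4)(3.5) = 13.1 m/s
Δx = v₀t + ½at² = 25.0·3.5 + 0.5·-3.4·3.5² = 66.7 m

Phase 2 (accelerating): v₀ = 13.1 m/s, a = 2.2 m/s².
v = v₀ + at = 13.1 + (2.2)(6) = 26.3 m/s
Δx = v₀t + ½at² = 13.1·6 + 0.5·2.2·6² = 118 m
Speed at end of phase 2 = 26.3 m/s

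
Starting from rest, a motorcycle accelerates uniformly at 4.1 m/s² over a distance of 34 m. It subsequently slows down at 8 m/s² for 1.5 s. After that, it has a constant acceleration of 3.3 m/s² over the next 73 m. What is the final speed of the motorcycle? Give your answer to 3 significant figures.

Phase 1 (accelerating): v₀ = 0 m/s, a = 4.1 m/s².
v² = v₀² + 2aΔx = 0² + 2·4.1·34 = 279 → v = 16.7 m/s
t = (v − v₀)/a = (16.7 − 0)/4.1 = 4.07 s

Phase 2 (decelerating): v₀ = 16.7 m/s, a = -8 m/s².
v = v₀ + at = 16.7 + (-8)(1.5) = 4.70 m/s
Δx = v₀t + ½at² = 16.7·1.5 + 0.5·-8·1.5² = 16.0 m

Phase 3 (accelerating): v₀ = 4.70 m/s, a = 3.3 m/s².
v² = v₀² + 2aΔx = 4.70² + 2·3.3·73 = 504 → v = 22.4 m/s
t = (v − v₀)/a = (22.4 − 4.70)/3.3 = 5.38 s
Final speed = 22.4 m/s

22.4 m/s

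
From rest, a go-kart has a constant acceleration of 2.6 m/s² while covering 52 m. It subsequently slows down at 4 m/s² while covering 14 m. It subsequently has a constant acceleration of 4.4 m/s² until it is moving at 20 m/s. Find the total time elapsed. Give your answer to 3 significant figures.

Phase 1 (accelerating): v₀ = 0 m/s, a = 2.6 m/s².
v² = v₀² + 2aΔx = 0² + 2·2.6·52 = 270 → v = 16.4 m/s
t = (v − v₀)/a = (16.4 − 0)/2.6 = 6.32 s

Phase 2 (decelerating): v₀ = 16.4 m/s, a = -4 m/s².
v² = v₀² + 2aΔx = 16.4² + 2·-4·14 = 158 → v = 12.6 m/s
t = (v − v₀)/a = (12.6 − 16.4)/-4 = 0.965 s

Phase 3 (accelerating): v₀ = 12.6 m/s, a = 4.4 m/s².
v = v₀ + at → t = (20 − 12.6) / 4.4 = 1.69 s
v² = v₀² + 2aΔx → Δx = (20² − 12.6²)/(2·4.4) = 27.5 m
Total time = 6.32 + 0.965 + 1.69 = 8.97 s

8.97 s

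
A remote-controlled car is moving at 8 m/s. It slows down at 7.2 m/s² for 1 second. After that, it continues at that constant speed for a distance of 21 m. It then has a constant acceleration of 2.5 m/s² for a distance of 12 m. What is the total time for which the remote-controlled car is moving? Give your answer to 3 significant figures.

30.0 s

Phase 1 (decelerating): v₀ = 8.00 m/s, a = -7.2 m/s².
v = v₀ + at = 8.00 + (-7.2)(1) = 0.800 m/s
Δx = v₀t + ½at² = 8.00·1 + 0.5·-7.2·1² = 4.40 m

Phase 2 (constant speed): v₀ = 0.800 m/s, a = 0 m/s².
Constant speed: t = d/v = 21/0.800 = 26.3 s

Phase 3 (accelerating): v₀ = 0.800 m/s, a = 2.5 m/s².
v² = v₀² + 2aΔx = 0.800² + 2·2.5·12 = 60.6 → v = 7.79 m/s
t = (v − v₀)/a = (7.79 − 0.800)/2.5 = 2.79 s
Total time = 1.00 + 26.3 + 2.79 = 30.0 s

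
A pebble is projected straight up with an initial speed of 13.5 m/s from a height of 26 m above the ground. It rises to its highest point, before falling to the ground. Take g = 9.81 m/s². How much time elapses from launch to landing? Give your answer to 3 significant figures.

4.06 s

Phase 1 (rising): v₀ = 13.5 m/s, a = -9.81 m/s².
v = v₀ + at → t = (0 − 13.5) / -9.81 = 1.38 s
v² = v₀² + 2aΔx → Δx = (0² − 13.5²)/(2·-9.81) = 9.29 m

Phase 2 (falling): v₀ = 0 m/s, a = -9.81 m/s².
Falls 35.3 m from rest: t = √(2·35.3/9.81) = 2.68 s; v = g·t = 26.3 m/s.
Total time = 1.38 + 2.68 = 4.06 s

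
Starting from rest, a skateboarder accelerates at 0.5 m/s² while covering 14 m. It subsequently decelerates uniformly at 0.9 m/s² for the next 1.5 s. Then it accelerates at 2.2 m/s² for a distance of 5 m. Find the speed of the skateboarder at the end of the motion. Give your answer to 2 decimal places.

5.26 m/s

Phase 1 (accelerating): v₀ = 0 m/s, a = 0.5 m/s².
v² = v₀² + 2aΔx = 0² + 2·0.5·14 = 14.0 → v = 3.74 m/s
t = (v − v₀)/a = (3.74 − 0)/0.5 = 7.48 s

Phase 2 (decelerating): v₀ = 3.74 m/s, a = -0.9 m/s².
v = v₀ + at = 3.74 + (-0.9)(1.5) = 2.39 m/s
Δx = v₀t + ½at² = 3.74·1.5 + 0.5·-0.9·1.5² = 4.60 m

Phase 3 (accelerating): v₀ = 2.39 m/s, a = 2.2 m/s².
v² = v₀² + 2aΔx = 2.39² + 2·2.2·5 = 27.7 → v = 5.26 m/s
t = (v − v₀)/a = (5.26 − 2.39)/2.2 = 1.31 s
Final speed = 5.26 m/s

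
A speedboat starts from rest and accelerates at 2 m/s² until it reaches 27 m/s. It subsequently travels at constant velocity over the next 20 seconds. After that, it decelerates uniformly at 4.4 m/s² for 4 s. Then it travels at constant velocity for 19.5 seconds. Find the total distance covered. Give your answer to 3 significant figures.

978 m

Phase 1 (accelerating): v₀ = 0 m/s, a = 2 m/s².
v = v₀ + at → t = (27 − 0) / 2 = 13.5 s
v² = v₀² + 2aΔx → Δx = (27² − 0²)/(2·2) = 182 m

Phase 2 (constant speed): v₀ = 27.0 m/s, a = 0 m/s².
v = v₀ + at = 27.0 + (0)(20) = 27.0 m/s
Δx = v₀t + ½at² = 27.0·20 + 0.5·0·20² = 540 m

Phase 3 (decelerating): v₀ = 27.0 m/s, a = -4.4 m/s².
v = v₀ + at = 27.0 + (-4.4)(4) = 9.40 m/s
Δx = v₀t + ½at² = 27.0·4 + 0.5·-4.4·4² = 72.8 m

Phase 4 (constant speed): v₀ = 9.40 m/s, a = 0 m/s².
v = v₀ + at = 9.40 + (0)(19.5) = 9.40 m/s
Δx = v₀t + ½at² = 9.40·19.5 + 0.5·0·19.5² = 183 m
Total distance = 182 + 540 + 72.8 + 183 = 978 m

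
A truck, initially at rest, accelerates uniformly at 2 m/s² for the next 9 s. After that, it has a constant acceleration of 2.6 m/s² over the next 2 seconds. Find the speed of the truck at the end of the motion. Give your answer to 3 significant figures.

23.2 m/s

Phase 1 (accelerating): v₀ = 0 m/s, a = 2 m/s².
v = v₀ + at = 0 + (2)(9) = 18.0 m/s
Δx = v₀t + ½at² = 0·9 + 0.5·2·9² = 81.0 m

Phase 2 (accelerating): v₀ = 18.0 m/s, a = 2.6 m/s².
v = v₀ + at = 18.0 + (2.6)(2) = 23.2 m/s
Δx = v₀t + ½at² = 18.0·2 + 0.5·2.6·2² = 41.2 m
Final speed = 23.2 m/s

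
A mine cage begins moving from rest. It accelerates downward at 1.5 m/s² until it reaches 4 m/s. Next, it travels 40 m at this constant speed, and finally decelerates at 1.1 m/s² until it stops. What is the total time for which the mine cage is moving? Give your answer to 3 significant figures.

Phase 1 (accelerating): v₀ = 0 m/s, a = 1.5 m/s².
v = v₀ + at → t = (4 − 0) / 1.5 = 2.67 s
v² = v₀² + 2aΔx → Δx = (4² − 0²)/(2·1.5) = 5.33 m

Phase 2 (constant speed): v₀ = 4.00 m/s, a = 0 m/s².
Constant speed: t = d/v = 40/4.00 = 10.0 s

Phase 3 (decelerating): v₀ = 4.00 m/s, a = -1.1 m/s².
v = v₀ + at → t = (0 − 4.00) / -1.1 = 3.64 s
v² = v₀² + 2aΔx → Δx = (0² − 4.00²)/(2·-1.1) = 7.27 m
Total time = 2.67 + 10.0 + 3.64 = 16.3 s

16.3 s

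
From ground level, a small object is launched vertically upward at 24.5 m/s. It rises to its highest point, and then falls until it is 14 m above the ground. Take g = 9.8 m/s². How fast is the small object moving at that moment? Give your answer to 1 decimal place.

18.1 m/s

Phase 1 (rising): v₀ = 24.5 m/s, a = -9.8 m/s².
v = v₀ + at → t = (0 − 24.5) / -9.8 = 2.50 s
v² = v₀² + 2aΔx → Δx = (0² − 24.5²)/(2·-9.8) = 30.6 m

Phase 2 (falling): v₀ = 0 m/s, a = -9.8 m/s².
Falls 16.6 m from rest: t = √(2·16.6/9.8) = 1.84 s; v = g·t = 18.1 m/s.
Final speed = 18.1 m/s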